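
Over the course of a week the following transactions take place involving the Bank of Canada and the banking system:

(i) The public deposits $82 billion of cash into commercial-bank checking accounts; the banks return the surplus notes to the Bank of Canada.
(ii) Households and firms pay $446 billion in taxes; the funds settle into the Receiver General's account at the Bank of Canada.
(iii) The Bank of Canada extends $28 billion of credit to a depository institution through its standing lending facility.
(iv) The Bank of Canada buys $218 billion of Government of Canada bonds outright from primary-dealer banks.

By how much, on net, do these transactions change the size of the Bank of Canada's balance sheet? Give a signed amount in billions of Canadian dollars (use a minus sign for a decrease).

Bank of Canada balance sheet:
  Assets:      Securities +$218B, Loans to banks +$28B
  Liabilities: Bank reserves −$118B, Currency in circulation −$82B, Government deposits +$446B
Commercial banking system:
  Assets:      Reserves at CB −$118B, Securities −$218B
  Liabilities: Checkable deposits −$364B, Borrowings from CB +$28B
Change in total Bank of Canada assets = +$246 billion.

+$246 billion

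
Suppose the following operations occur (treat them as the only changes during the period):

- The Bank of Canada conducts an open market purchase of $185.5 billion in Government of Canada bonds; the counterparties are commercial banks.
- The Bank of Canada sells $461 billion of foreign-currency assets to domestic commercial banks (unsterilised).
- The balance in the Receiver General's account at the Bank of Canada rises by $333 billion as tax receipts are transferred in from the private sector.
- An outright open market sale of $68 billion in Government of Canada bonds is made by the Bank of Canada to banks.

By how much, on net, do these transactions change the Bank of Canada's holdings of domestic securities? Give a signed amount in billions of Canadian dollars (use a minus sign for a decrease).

+$117.5 billion

OMO purchase (from banks) $185.5 billion: securities added to the Bank of Canada's portfolio → +$185.5B.
FX sale $461 billion: the Bank of Canada's securities portfolio is untouched → 0.
Government account inflow $333 billion: the Bank of Canada's securities portfolio is untouched → 0.
OMO sale (to banks) $68 billion: securities removed from the Bank of Canada's portfolio → −$68B.
Net: 185.5 + 0 + 0 − 68 = +$117.5 billion.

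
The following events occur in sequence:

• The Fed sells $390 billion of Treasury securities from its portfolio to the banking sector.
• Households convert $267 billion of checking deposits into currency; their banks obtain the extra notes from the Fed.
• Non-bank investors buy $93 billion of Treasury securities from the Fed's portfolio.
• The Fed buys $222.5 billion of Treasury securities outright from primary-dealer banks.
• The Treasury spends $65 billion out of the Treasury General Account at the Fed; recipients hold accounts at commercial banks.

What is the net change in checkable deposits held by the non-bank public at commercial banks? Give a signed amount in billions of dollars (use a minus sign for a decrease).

-$295 billion

Fed balance sheet:
  Assets:      Securities −$260.5B
  Liabilities: Bank reserves −$462.5B, Currency in circulation +$267B, Government deposits −$65B
Commercial banking system:
  Assets:      Reserves at CB −$462.5B, Securities +$167.5B
  Liabilities: Checkable deposits −$295B
So the change in checkable deposits held by the non-bank public at commercial banks is -$295 billion.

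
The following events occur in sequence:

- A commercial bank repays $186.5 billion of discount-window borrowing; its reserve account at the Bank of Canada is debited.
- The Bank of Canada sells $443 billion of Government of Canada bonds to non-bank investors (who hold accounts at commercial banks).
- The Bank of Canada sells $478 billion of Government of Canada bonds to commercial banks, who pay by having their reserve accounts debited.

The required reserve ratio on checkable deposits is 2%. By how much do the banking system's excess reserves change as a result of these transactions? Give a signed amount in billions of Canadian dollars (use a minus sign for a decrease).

Discount-window repayment $186.5 billion: reserves −$186.5B, deposits 0.
Asset sale (to non-banks) $443 billion: reserves −$443B, deposits −$443B.
OMO sale (to banks) $478 billion: reserves −$478B, deposits 0.
Totals: Δreserves = −$1107.5B, Δdeposits = −$443B.
Δrequired reserves = 2% × −$443B = −$8.86B.
Δexcess reserves = Δreserves − Δrequired = −$1107.5B − (−$8.86B) = -$1098.64 billion.

-$1098.64 billion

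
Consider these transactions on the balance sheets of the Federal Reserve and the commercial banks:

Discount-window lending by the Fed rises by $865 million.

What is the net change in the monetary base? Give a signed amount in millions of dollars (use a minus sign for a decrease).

Discount-window loan $865 million: Fed balance sheet expands → +$865M.

+$865 million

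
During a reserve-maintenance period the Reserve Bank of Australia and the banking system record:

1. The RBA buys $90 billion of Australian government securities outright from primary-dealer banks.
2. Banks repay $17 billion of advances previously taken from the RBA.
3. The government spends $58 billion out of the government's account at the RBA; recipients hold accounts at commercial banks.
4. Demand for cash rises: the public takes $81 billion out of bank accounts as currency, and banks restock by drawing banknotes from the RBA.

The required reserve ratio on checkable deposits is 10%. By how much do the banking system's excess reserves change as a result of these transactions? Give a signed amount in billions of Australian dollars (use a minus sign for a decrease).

OMO purchase (from banks) $90 billion: reserves +$90B, deposits 0.
Discount-window repayment $17 billion: reserves −$17B, deposits 0.
Government spending $58 billion: reserves +$58B, deposits +$58B.
Currency withdrawal $81 billion: reserves −$81B, deposits −$81B.
Totals: Δreserves = +$50B, Δdeposits = −$23B.
Δrequired reserves = 10% × −$23B = −$2.3B.
Δexcess reserves = Δreserves − Δrequired = +$50B − (−$2.3B) = +$52.3 billion.

+$52.3 billion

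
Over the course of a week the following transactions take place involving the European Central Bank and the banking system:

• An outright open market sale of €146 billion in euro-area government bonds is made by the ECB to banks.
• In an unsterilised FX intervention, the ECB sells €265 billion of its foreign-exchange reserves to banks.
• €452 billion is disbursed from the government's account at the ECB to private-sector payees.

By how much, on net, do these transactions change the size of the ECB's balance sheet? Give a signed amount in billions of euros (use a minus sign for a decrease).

-€411 billion

OMO sale (to banks) €146 billion: an ECB asset is shed → −€146B.
FX sale €265 billion: an ECB asset is shed → −€265B.
Government spending €452 billion: only the composition of liabilities changes → 0.
Net: −146 − 265 + 0 = -€411 billion.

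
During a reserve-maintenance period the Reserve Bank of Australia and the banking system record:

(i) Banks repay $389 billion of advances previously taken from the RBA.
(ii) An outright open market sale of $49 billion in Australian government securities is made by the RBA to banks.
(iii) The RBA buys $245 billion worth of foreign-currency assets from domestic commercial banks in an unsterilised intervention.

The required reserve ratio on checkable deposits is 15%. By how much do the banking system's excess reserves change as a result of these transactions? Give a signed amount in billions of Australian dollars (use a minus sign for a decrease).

-$193 billion

Discount-window repayment $389 billion: reserves −$389B, deposits 0.
OMO sale (to banks) $49 billion: reserves −$49B, deposits 0.
FX purchase $245 billion: reserves +$245B, deposits 0.
Totals: Δreserves = −$193B, Δdeposits = 0.
Δrequired reserves = 15% × 0 = 0.
Δexcess reserves = Δreserves − Δrequired = −$193B − (0) = -$193 billion.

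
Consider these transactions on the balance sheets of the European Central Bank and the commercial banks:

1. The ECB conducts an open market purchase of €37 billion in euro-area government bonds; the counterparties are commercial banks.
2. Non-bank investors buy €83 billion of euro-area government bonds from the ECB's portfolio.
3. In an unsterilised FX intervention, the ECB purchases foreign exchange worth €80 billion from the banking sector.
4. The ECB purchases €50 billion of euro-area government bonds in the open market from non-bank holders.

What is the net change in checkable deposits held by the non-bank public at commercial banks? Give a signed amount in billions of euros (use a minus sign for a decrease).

-€33 billion

ECB balance sheet:
  Assets:      Securities +€4B, Foreign assets +€80B
  Liabilities: Bank reserves +€84B
Commercial banking system:
  Assets:      Reserves at CB +€84B, Securities −€37B, Foreign assets −€80B
  Liabilities: Checkable deposits −€33B
So the change in checkable deposits held by the non-bank public at commercial banks is -€33 billion.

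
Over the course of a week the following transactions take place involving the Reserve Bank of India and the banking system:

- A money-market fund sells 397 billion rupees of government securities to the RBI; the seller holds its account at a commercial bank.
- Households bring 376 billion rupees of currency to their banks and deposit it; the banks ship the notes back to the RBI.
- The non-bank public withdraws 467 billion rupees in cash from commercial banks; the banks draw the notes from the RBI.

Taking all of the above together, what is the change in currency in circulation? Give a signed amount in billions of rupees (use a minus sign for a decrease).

RBI balance sheet:
  Assets:      Securities +397B
  Liabilities: Bank reserves +306B, Currency in circulation +91B
Commercial banking system:
  Assets:      Reserves at CB +306B
  Liabilities: Checkable deposits +306B
So the change in currency in circulation is +91 billion.

+91 billion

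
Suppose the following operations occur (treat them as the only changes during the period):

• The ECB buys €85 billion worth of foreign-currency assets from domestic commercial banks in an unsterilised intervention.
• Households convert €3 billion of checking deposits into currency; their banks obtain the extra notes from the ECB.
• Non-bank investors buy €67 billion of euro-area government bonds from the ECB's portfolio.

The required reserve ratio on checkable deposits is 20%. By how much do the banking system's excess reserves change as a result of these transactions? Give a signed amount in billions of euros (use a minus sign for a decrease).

+€29 billion

FX purchase €85 billion: reserves +€85B, deposits 0.
Currency withdrawal €3 billion: reserves −€3B, deposits −€3B.
Asset sale (to non-banks) €67 billion: reserves −€67B, deposits −€67B.
Totals: Δreserves = +€15B, Δdeposits = −€70B.
Δrequired reserves = 20% × −€70B = −€14B.
Δexcess reserves = Δreserves − Δrequired = +€15B − (−€14B) = +€29 billion.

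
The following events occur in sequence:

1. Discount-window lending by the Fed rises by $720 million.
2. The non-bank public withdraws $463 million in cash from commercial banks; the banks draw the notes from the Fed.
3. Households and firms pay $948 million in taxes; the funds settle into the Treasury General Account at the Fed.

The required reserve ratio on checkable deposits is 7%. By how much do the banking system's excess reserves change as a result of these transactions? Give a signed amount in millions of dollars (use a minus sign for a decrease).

Discount-window loan $720 million: reserves +$720M, deposits 0.
Currency withdrawal $463 million: reserves −$463M, deposits −$463M.
Government account inflow $948 million: reserves −$948M, deposits −$948M.
Totals: Δreserves = −$691M, Δdeposits = −$1411M.
Δrequired reserves = 7% × −$1411M = −$98.77M.
Δexcess reserves = Δreserves − Δrequired = −$691M − (−$98.77M) = -$592.23 million.

-$592.23 million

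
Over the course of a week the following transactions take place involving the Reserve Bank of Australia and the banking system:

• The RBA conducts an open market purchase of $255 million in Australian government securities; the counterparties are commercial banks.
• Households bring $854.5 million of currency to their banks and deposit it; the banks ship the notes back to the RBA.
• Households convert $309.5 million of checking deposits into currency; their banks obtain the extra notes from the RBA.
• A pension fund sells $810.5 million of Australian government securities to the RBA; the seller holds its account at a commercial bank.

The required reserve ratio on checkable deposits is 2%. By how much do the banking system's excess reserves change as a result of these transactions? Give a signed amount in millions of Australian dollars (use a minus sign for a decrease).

OMO purchase (from banks) $255 million: reserves +$255M, deposits 0.
Currency deposit $854.5 million: reserves +$854.5M, deposits +$854.5M.
Currency withdrawal $309.5 million: reserves −$309.5M, deposits −$309.5M.
Asset purchase (from non-banks) $810.5 million: reserves +$810.5M, deposits +$810.5M.
Totals: Δreserves = +$1610.5M, Δdeposits = +$1355.5M.
Δrequired reserves = 2% × +$1355.5M = +$27.11M.
Δexcess reserves = Δreserves − Δrequired = +$1610.5M − (+$27.11M) = +$1583.39 million.

+$1583.39 million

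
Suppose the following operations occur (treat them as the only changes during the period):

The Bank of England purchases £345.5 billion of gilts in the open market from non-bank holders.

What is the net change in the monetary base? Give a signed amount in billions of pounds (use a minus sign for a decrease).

+£345.5 billion

Asset purchase (from non-banks) £345.5 billion: Bank of England balance sheet expands → +£345.5B.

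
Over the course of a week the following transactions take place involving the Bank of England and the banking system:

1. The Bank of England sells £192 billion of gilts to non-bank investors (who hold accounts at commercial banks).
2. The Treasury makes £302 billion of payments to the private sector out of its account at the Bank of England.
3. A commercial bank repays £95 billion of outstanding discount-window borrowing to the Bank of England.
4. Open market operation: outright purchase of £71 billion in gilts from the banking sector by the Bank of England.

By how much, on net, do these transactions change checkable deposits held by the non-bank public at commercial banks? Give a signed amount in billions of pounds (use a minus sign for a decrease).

Asset sale (to non-banks) £192 billion: non-bank counterparties' bank balances fall → −£192B.
Government spending £302 billion: non-bank counterparties' bank balances rise → +£302B.
Discount-window repayment £95 billion: the counterparty is a bank, so public deposits are unchanged → 0.
OMO purchase (from banks) £71 billion: the counterparty is a bank, so public deposits are unchanged → 0.
Net: −192 + 302 + 0 + 0 = +£110 billion.

+£110 billion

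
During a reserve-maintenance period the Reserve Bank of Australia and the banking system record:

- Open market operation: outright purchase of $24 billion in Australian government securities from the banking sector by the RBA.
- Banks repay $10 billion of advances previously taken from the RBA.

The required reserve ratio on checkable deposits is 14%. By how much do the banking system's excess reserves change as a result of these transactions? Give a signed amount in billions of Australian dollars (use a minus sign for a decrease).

+$14 billion

OMO purchase (from banks) $24 billion: reserves +$24B, deposits 0.
Discount-window repayment $10 billion: reserves −$10B, deposits 0.
Totals: Δreserves = +$14B, Δdeposits = 0.
Δrequired reserves = 14% × 0 = 0.
Δexcess reserves = Δreserves − Δrequired = +$14B − (0) = +$14 billion.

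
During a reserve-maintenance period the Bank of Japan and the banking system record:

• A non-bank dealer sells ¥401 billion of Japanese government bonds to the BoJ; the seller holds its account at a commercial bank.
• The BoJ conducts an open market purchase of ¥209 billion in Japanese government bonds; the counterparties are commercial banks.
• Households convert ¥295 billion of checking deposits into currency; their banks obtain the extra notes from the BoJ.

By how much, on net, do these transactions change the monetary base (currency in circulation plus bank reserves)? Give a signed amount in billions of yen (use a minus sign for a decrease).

+¥610 billion

Asset purchase (from non-banks) ¥401 billion: BoJ balance sheet expands → +¥401B.
OMO purchase (from banks) ¥209 billion: BoJ balance sheet expands → +¥209B.
Currency withdrawal ¥295 billion: just a shift between currency and reserves — both are base money → 0.
Net: 401 + 209 + 0 = +¥610 billion.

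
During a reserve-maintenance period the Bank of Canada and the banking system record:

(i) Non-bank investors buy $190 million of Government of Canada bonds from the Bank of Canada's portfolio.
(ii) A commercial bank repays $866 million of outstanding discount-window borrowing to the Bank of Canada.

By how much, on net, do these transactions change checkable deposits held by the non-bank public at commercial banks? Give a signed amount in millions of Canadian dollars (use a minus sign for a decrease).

Asset sale (to non-banks) $190 million: non-bank counterparties' bank balances fall → −$190M.
Discount-window repayment $866 million: the counterparty is a bank, so public deposits are unchanged → 0.
Net: −190 + 0 = -$190 million.

-$190 million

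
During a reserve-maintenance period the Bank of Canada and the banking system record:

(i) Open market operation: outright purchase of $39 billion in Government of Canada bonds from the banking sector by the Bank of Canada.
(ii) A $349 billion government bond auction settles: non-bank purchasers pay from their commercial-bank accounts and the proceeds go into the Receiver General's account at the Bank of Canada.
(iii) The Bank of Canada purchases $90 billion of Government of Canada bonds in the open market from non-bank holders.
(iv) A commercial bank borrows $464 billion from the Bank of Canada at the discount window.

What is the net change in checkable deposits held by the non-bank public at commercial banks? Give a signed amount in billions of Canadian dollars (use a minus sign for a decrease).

-$259 billion

OMO purchase (from banks) $39 billion: the counterparty is a bank, so public deposits are unchanged → 0.
Government account inflow $349 billion: non-bank counterparties' bank balances fall → −$349B.
Asset purchase (from non-banks) $90 billion: non-bank counterparties' bank balances rise → +$90B.
Discount-window loan $464 billion: the counterparty is a bank, so public deposits are unchanged → 0.
Net: 0 − 349 + 90 + 0 = -$259 billion.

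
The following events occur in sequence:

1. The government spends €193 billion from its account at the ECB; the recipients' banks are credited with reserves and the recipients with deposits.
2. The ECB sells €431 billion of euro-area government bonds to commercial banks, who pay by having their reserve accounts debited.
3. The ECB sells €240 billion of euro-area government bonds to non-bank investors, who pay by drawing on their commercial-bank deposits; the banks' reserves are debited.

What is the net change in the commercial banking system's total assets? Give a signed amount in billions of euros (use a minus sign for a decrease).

Government spending €193 billion: bank balance sheets expand → +€193B.
OMO sale (to banks) €431 billion: just an asset swap on bank balance sheets → 0.
Asset sale (to non-banks) €240 billion: bank balance sheets shrink → −€240B.
Net: 193 + 0 − 240 = -€47 billion.

-€47 billion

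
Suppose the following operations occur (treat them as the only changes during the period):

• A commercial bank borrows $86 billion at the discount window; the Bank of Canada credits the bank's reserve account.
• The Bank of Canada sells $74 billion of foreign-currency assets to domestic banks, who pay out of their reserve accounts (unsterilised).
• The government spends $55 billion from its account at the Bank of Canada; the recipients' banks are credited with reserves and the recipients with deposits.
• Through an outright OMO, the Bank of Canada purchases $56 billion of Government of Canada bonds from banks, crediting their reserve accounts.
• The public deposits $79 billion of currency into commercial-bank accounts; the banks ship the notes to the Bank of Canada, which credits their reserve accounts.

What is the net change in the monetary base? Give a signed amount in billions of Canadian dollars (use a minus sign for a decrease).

+$123 billion

Discount-window loan $86 billion: Bank of Canada balance sheet expands → +$86B.
FX sale $74 billion: Bank of Canada balance sheet contracts → −$74B.
Government spending $55 billion: a non-base liability converts back to reserves → +$55B.
OMO purchase (from banks) $56 billion: Bank of Canada balance sheet expands → +$56B.
Currency deposit $79 billion: just a shift between currency and reserves — both are base money → 0.
Net: 86 − 74 + 55 + 56 + 0 = +$123 billion.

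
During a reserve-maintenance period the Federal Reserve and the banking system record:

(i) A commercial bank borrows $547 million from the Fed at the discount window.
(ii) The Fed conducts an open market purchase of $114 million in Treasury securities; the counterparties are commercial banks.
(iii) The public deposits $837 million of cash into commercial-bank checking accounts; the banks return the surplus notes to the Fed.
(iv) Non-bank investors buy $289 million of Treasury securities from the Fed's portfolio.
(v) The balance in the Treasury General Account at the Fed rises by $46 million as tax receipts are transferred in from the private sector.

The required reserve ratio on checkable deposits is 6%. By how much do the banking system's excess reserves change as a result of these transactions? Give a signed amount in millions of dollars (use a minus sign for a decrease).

Discount-window loan $547 million: reserves +$547M, deposits 0.
OMO purchase (from banks) $114 million: reserves +$114M, deposits 0.
Currency deposit $837 million: reserves +$837M, deposits +$837M.
Asset sale (to non-banks) $289 million: reserves −$289M, deposits −$289M.
Government account inflow $46 million: reserves −$46M, deposits −$46M.
Totals: Δreserves = +$1163M, Δdeposits = +$502M.
Δrequired reserves = 6% × +$502M = +$30.12M.
Δexcess reserves = Δreserves − Δrequired = +$1163M − (+$30.12M) = +$1132.88 million.

+$1132.88 million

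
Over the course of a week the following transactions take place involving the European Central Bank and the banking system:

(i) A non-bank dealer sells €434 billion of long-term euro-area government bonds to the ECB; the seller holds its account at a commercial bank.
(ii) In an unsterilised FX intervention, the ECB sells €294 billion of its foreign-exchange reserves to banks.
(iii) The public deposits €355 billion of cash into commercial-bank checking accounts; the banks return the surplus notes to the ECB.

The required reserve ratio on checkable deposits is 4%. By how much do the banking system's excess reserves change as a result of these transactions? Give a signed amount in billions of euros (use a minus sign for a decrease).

+€463.44 billion

Asset purchase (from non-banks) €434 billion: reserves +€434B, deposits +€434B.
FX sale €294 billion: reserves −€294B, deposits 0.
Currency deposit €355 billion: reserves +€355B, deposits +€355B.
Totals: Δreserves = +€495B, Δdeposits = +€789B.
Δrequired reserves = 4% × +€789B = +€31.56B.
Δexcess reserves = Δreserves − Δrequired = +€495B − (+€31.56B) = +€463.44 billion.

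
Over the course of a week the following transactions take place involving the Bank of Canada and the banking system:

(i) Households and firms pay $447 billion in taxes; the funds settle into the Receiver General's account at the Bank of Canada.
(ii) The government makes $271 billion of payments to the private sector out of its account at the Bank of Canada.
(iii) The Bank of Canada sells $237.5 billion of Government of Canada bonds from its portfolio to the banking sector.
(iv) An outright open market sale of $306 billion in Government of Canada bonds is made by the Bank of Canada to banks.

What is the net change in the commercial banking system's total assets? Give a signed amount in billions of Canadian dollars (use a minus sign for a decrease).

-$176 billion

Bank of Canada balance sheet:
  Assets:      Securities −$543.5B
  Liabilities: Bank reserves −$719.5B, Government deposits +$176B
Commercial banking system:
  Assets:      Reserves at CB −$719.5B, Securities +$543.5B
  Liabilities: Checkable deposits −$176B
Change in total bank assets = -$176 billion.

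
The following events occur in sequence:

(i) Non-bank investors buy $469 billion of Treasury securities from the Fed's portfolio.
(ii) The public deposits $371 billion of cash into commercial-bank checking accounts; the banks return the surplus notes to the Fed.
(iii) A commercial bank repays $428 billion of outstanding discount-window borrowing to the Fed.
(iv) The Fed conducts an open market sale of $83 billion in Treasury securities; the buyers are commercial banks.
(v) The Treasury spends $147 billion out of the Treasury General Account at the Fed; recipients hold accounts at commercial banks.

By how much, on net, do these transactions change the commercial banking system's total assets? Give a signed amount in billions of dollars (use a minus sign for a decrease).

Fed balance sheet:
  Assets:      Securities −$552B, Loans to banks −$428B
  Liabilities: Bank reserves −$462B, Currency in circulation −$371B, Government deposits −$147B
Commercial banking system:
  Assets:      Reserves at CB −$462B, Securities +$83B
  Liabilities: Checkable deposits +$49B, Borrowings from CB −$428B
Change in total bank assets = -$379 billion.

-$379 billion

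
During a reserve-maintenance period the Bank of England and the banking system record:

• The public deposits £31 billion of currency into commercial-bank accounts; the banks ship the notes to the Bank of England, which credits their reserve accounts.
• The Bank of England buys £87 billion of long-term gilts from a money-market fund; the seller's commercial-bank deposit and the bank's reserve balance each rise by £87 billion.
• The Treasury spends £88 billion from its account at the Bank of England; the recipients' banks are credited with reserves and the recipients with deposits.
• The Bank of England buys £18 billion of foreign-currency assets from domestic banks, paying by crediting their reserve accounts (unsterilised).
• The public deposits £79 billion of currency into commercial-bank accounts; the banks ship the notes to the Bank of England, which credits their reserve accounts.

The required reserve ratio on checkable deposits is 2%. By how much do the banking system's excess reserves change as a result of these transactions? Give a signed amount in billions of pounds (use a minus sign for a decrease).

+£297.3 billion

Currency deposit £31 billion: reserves +£31B, deposits +£31B.
Asset purchase (from non-banks) £87 billion: reserves +£87B, deposits +£87B.
Government spending £88 billion: reserves +£88B, deposits +£88B.
FX purchase £18 billion: reserves +£18B, deposits 0.
Currency deposit £79 billion: reserves +£79B, deposits +£79B.
Totals: Δreserves = +£303B, Δdeposits = +£285B.
Δrequired reserves = 2% × +£285B = +£5.7B.
Δexcess reserves = Δreserves − Δrequired = +£303B − (+£5.7B) = +£297.3 billion.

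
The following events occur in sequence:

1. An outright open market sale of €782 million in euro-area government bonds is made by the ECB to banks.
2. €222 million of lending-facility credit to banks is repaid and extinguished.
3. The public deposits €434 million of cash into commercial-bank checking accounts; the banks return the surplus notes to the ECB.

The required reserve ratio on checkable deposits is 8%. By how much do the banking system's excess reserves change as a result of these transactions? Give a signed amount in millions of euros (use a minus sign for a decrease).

OMO sale (to banks) €782 million: reserves −€782M, deposits 0.
Discount-window repayment €222 million: reserves −€222M, deposits 0.
Currency deposit €434 million: reserves +€434M, deposits +€434M.
Totals: Δreserves = −€570M, Δdeposits = +€434M.
Δrequired reserves = 8% × +€434M = +€34.72M.
Δexcess reserves = Δreserves − Δrequired = −€570M − (+€34.72M) = -€604.72 million.

-€604.72 million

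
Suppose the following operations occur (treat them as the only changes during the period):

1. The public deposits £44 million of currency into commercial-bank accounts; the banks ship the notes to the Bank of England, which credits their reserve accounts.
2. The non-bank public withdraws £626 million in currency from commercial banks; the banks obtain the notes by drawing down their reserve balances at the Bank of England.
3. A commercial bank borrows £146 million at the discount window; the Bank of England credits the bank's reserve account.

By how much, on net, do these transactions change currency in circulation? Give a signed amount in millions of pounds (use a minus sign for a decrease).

Bank of England balance sheet:
  Assets:      Loans to banks +£146M
  Liabilities: Bank reserves −£436M, Currency in circulation +£582M
Commercial banking system:
  Assets:      Reserves at CB −£436M
  Liabilities: Checkable deposits −£582M, Borrowings from CB +£146M
So the change in currency in circulation is +£582 million.

+£582 million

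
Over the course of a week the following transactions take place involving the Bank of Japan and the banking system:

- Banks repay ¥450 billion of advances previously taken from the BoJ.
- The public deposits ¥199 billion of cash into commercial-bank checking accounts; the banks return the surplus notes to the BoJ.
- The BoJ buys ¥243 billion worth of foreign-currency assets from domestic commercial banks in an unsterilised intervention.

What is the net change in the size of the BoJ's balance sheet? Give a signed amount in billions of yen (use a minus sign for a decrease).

-¥207 billion

BoJ balance sheet:
  Assets:      Loans to banks −¥450B, Foreign assets +¥243B
  Liabilities: Bank reserves −¥8B, Currency in circulation −¥199B
Change in total BoJ assets = -¥207 billion.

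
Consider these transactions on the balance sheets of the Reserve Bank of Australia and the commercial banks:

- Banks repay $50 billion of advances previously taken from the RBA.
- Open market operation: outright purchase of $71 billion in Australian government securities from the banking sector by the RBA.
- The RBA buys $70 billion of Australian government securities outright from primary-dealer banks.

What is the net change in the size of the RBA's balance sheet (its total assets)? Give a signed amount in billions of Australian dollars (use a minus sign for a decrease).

+$91 billion

Discount-window repayment $50 billion: an RBA asset is shed → −$50B.
OMO purchase (from banks) $71 billion: an RBA asset is acquired → +$71B.
OMO purchase (from banks) $70 billion: an RBA asset is acquired → +$70B.
Net: −50 + 71 + 70 = +$91 billion.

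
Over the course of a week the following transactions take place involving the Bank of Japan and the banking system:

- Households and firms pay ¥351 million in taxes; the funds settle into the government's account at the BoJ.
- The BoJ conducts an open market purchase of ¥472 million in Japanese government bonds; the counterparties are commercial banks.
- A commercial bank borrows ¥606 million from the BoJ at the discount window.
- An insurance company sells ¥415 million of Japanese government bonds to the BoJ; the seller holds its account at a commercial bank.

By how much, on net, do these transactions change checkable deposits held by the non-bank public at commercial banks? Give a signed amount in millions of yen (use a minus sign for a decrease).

+¥64 million

BoJ balance sheet:
  Assets:      Securities +¥887M, Loans to banks +¥606M
  Liabilities: Bank reserves +¥1142M, Government deposits +¥351M
Commercial banking system:
  Assets:      Reserves at CB +¥1142M, Securities −¥472M
  Liabilities: Checkable deposits +¥64M, Borrowings from CB +¥606M
So the change in checkable deposits held by the non-bank public at commercial banks is +¥64 million.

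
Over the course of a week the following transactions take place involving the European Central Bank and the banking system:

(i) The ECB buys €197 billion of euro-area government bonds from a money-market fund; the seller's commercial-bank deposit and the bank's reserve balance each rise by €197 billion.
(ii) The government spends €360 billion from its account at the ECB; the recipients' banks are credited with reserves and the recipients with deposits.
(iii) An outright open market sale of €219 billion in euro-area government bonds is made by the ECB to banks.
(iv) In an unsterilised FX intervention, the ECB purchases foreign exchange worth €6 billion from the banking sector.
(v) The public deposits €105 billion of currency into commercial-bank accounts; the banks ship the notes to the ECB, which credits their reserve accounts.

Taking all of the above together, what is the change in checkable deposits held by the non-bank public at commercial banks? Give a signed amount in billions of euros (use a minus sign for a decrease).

ECB balance sheet:
  Assets:      Securities −€22B, Foreign assets +€6B
  Liabilities: Bank reserves +€449B, Currency in circulation −€105B, Government deposits −€360B
Commercial banking system:
  Assets:      Reserves at CB +€449B, Securities +€219B, Foreign assets −€6B
  Liabilities: Checkable deposits +€662B
So the change in checkable deposits held by the non-bank public at commercial banks is +€662 billion.

+€662 billion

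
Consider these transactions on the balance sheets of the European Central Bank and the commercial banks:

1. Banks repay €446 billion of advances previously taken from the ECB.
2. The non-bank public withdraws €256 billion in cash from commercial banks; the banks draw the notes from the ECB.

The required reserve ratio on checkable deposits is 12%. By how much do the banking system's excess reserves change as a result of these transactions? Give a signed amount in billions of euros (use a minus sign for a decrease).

-€671.28 billion

Discount-window repayment €446 billion: reserves −€446B, deposits 0.
Currency withdrawal €256 billion: reserves −€256B, deposits −€256B.
Totals: Δreserves = −€702B, Δdeposits = −€256B.
Δrequired reserves = 12% × −€256B = −€30.72B.
Δexcess reserves = Δreserves − Δrequired = −€702B − (−€30.72B) = -€671.28 billion.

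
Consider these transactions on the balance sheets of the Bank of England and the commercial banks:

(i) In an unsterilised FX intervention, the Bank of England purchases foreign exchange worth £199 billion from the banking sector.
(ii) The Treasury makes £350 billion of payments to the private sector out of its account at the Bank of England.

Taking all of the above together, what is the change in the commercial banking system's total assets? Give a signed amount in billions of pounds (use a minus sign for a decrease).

Bank of England balance sheet:
  Assets:      Foreign assets +£199B
  Liabilities: Bank reserves +£549B, Government deposits −£350B
Commercial banking system:
  Assets:      Reserves at CB +£549B, Foreign assets −£199B
  Liabilities: Checkable deposits +£350B
Change in total bank assets = +£350 billion.

+£350 billion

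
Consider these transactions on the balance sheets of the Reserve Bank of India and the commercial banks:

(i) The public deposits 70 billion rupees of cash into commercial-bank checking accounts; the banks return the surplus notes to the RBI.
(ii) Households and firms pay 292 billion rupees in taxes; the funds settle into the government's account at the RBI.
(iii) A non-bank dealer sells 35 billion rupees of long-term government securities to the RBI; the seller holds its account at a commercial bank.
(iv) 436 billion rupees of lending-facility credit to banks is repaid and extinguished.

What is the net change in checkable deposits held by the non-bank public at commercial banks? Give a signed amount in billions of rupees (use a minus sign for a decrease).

Currency deposit 70 billion rupees: non-bank counterparties' bank balances rise → +70B.
Government account inflow 292 billion rupees: non-bank counterparties' bank balances fall → −292B.
Asset purchase (from non-banks) 35 billion rupees: non-bank counterparties' bank balances rise → +35B.
Discount-window repayment 436 billion rupees: the counterparty is a bank, so public deposits are unchanged → 0.
Net: 70 − 292 + 35 + 0 = -187 billion.

-187 billion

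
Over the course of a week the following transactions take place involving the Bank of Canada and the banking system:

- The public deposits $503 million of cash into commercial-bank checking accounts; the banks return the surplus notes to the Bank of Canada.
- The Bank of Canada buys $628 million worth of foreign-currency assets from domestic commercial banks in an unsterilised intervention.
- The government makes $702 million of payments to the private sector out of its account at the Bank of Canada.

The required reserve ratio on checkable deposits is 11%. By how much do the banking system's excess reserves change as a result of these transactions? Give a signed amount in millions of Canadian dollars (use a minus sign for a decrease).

+$1700.45 million

Currency deposit $503 million: reserves +$503M, deposits +$503M.
FX purchase $628 million: reserves +$628M, deposits 0.
Government spending $702 million: reserves +$702M, deposits +$702M.
Totals: Δreserves = +$1833M, Δdeposits = +$1205M.
Δrequired reserves = 11% × +$1205M = +$132.55M.
Δexcess reserves = Δreserves − Δrequired = +$1833M − (+$132.55M) = +$1700.45 million.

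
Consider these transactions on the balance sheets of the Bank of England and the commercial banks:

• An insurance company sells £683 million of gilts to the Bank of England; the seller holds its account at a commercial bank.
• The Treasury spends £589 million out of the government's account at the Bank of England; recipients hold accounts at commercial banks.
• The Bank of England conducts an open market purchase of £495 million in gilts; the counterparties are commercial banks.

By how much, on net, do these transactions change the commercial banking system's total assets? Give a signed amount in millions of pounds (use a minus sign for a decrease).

Bank of England balance sheet:
  Assets:      Securities +£1178M
  Liabilities: Bank reserves +£1767M, Government deposits −£589M
Commercial banking system:
  Assets:      Reserves at CB +£1767M, Securities −£495M
  Liabilities: Checkable deposits +£1272M
Change in total bank assets = +£1272 million.

+£1272 million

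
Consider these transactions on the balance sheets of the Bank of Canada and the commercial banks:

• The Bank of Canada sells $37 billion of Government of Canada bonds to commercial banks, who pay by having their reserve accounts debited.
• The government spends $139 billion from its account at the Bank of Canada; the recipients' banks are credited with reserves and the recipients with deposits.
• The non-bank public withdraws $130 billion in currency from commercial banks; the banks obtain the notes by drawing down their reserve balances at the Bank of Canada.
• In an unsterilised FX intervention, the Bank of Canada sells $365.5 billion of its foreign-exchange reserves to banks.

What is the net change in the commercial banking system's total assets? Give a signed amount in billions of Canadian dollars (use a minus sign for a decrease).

Bank of Canada balance sheet:
  Assets:      Securities −$37B, Foreign assets −$365.5B
  Liabilities: Bank reserves −$393.5B, Currency in circulation +$130B, Government deposits −$139B
Commercial banking system:
  Assets:      Reserves at CB −$393.5B, Securities +$37B, Foreign assets +$365.5B
  Liabilities: Checkable deposits +$9B
Change in total bank assets = +$9 billion.

+$9 billion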